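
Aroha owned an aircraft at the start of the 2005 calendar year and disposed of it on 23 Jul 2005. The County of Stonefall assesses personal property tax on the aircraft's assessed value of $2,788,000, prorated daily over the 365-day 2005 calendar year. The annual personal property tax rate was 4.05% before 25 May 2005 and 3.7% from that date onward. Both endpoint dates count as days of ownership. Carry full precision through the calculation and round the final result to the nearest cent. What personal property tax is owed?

$61,504.04

1 Jan – 24 May 2005: 144 days at 4.05% → $2,788,000 × 4.05% × 144/365 = $44,546.8932
25 May – 23 Jul 2005: 60 days at 3.7% → $2,788,000 × 3.7% × 60/365 = $16,957.1507
Total = $61,504.0438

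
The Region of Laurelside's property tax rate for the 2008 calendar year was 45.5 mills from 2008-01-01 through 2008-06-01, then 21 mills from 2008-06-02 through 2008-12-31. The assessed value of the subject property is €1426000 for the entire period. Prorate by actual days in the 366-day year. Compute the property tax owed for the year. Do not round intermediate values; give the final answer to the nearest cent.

2008-01-01 to 2008-06-01: 153 days at 45.5 mills → €1426000 × 4.55% × 153/366 = €27123.2213
2008-06-02 to 2008-12-31: 213 days at 21 mills → €1426000 × 2.1% × 213/366 = €17427.5902
Total = €44550.8115

€44550.81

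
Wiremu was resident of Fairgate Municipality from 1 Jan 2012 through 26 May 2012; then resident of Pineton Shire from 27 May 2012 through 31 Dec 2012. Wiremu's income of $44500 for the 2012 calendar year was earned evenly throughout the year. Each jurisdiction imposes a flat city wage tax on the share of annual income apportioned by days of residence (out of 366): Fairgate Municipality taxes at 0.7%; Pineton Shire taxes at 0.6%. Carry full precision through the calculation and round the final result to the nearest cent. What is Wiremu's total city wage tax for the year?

Fairgate Municipality, 1 Jan – 26 May 2012: 147 days → $44500 × 0.7% × 147/366 = $125.1107
Pineton Shire, 27 May – 31 Dec 2012: 219 days → $44500 × 0.6% × 219/366 = $159.7623
Total = $284.8730

$284.87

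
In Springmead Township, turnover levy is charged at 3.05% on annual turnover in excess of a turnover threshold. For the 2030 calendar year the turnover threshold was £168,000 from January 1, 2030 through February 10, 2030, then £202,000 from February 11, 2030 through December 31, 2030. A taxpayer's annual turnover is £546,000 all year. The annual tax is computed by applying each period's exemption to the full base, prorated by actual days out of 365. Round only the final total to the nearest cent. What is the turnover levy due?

£10,608.48

January 1 – February 10, 2030: 41 days, exemption £168,000 → (£546,000 − £168,000) × 3.05% × 41/365 = £1,295.0384
February 11 – December 31, 2030: 324 days, exemption £202,000 → (£546,000 − £202,000) × 3.05% × 324/365 = £9,313.4466
Total = £10,608.4849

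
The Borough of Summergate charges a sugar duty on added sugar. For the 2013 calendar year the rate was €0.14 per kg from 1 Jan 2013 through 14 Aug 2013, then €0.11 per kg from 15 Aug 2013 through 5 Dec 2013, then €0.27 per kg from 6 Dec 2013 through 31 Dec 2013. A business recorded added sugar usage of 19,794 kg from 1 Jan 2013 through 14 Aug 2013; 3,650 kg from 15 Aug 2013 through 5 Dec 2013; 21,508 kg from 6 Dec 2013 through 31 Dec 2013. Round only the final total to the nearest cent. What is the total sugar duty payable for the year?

€8,979.82

1 Jan – 14 Aug 2013: 19,794 kg at €0.14/kg → €2,771.16
15 Aug – 5 Dec 2013: 3,650 kg at €0.11/kg → €401.50
6 Dec – 31 Dec 2013: 21,508 kg at €0.27/kg → €5,807.16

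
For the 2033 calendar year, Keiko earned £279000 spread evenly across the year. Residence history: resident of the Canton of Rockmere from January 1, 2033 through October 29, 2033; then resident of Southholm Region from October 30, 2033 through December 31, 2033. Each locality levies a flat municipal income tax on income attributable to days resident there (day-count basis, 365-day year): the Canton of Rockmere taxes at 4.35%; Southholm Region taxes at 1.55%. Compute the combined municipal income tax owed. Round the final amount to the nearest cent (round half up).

The Canton of Rockmere, January 1 – October 29, 2033: 302 days → £279000 × 4.35% × 302/365 = £10041.7068
Southholm Region, October 30 – December 31, 2033: 63 days → £279000 × 1.55% × 63/365 = £746.4205
Total = £10788.1274

£10788.13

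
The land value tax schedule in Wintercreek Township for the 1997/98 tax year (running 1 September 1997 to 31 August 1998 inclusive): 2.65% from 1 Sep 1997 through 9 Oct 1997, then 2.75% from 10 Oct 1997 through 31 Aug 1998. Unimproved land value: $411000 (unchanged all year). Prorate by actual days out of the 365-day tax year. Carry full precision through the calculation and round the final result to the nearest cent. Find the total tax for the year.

1 Sep – 9 Oct 1997: 39 days at 2.65% → $411000 × 2.65% × 39/365 = $1163.7493
10 Oct 1997 – 31 Aug 1998: 326 days at 2.75% → $411000 × 2.75% × 326/365 = $10094.8356
Total = $11258.5849

$11258.58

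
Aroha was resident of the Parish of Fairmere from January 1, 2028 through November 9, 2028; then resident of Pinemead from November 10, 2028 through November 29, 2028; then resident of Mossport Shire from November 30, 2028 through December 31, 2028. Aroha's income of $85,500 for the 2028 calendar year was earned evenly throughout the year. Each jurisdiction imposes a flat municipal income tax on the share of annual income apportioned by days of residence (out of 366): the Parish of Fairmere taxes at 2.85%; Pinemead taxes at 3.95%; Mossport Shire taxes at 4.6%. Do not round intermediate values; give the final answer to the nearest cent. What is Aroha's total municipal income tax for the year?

The Parish of Fairmere, January 1 – November 9, 2028: 314 days → $85,500 × 2.85% × 314/366 = $2,090.5451
Pinemead, November 10 – November 29, 2028: 20 days → $85,500 × 3.95% × 20/366 = $184.5492
Mossport Shire, November 30 – December 31, 2028: 32 days → $85,500 × 4.6% × 32/366 = $343.8689
Total = $2,618.9631

$2,618.96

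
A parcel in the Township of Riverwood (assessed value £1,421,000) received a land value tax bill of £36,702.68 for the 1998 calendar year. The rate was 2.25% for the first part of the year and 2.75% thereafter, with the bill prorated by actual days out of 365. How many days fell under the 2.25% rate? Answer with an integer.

122 days

Let d = days at the first rate; then 365 − d days at the second rate.
£1,421,000 × [2.25%·d + 2.75%·(365−d)] / 365 = £36,702.68
Solving gives d = 122, so the new rate took effect on 3 May 1998.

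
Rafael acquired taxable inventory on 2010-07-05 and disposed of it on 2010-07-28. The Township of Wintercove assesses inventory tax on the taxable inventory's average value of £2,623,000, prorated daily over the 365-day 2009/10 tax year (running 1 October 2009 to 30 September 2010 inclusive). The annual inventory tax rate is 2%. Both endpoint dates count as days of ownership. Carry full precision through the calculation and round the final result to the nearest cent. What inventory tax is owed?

Days held (2010-07-05 to 2010-07-28): 24 out of 365
Tax = £2,623,000 × 2% × 24/365 = £3,449.4247

£3,449.42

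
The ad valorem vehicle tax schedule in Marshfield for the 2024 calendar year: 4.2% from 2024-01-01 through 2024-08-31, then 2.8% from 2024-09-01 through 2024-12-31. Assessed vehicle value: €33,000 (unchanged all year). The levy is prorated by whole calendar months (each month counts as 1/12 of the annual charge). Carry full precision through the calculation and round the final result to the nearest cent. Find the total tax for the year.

2024-01-01 to 2024-08-31: 8 months at 4.2% → €33,000 × 4.2% × 8/12 = €924.0000
2024-09-01 to 2024-12-31: 4 months at 2.8% → €33,000 × 2.8% × 4/12 = €308.0000
Total = €1,232.0000

€1,232.00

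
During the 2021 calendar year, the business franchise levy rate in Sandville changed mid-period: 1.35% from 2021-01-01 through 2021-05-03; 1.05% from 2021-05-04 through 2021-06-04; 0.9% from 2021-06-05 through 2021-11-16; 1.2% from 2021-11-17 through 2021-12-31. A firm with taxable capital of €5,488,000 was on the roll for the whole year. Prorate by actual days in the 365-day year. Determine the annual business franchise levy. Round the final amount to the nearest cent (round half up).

2021-01-01 to 2021-05-03: 123 days at 1.35% → €5,488,000 × 1.35% × 123/365 = €24,966.6411
2021-05-04 to 2021-06-04: 32 days at 1.05% → €5,488,000 × 1.05% × 32/365 = €5,051.9671
2021-06-05 to 2021-11-16: 165 days at 0.9% → €5,488,000 × 0.9% × 165/365 = €22,327.8904
2021-11-17 to 2021-12-31: 45 days at 1.2% → €5,488,000 × 1.2% × 45/365 = €8,119.2329
Total = €60,465.7315

€60,465.73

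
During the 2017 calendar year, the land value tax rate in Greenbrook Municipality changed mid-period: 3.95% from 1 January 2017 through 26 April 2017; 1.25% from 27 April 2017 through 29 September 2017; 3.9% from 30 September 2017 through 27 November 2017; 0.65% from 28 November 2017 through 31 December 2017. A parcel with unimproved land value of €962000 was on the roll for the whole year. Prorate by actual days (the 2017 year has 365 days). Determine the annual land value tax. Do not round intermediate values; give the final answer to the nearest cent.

€23862.87

1 January – 26 April 2017: 116 days at 3.95% → €962000 × 3.95% × 116/365 = €12076.3945
27 April – 29 September 2017: 156 days at 1.25% → €962000 × 1.25% × 156/365 = €5139.4521
30 September – 27 November 2017: 59 days at 3.9% → €962000 × 3.9% × 59/365 = €6064.5534
28 November – 31 December 2017: 34 days at 0.65% → €962000 × 0.65% × 34/365 = €582.4712
Total = €23862.8712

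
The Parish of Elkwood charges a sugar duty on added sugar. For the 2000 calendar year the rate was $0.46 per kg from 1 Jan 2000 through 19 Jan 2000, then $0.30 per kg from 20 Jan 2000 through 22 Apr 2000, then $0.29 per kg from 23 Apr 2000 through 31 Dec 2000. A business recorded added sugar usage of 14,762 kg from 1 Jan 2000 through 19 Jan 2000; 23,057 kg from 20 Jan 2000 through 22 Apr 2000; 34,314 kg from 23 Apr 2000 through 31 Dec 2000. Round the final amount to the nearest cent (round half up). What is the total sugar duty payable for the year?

1 Jan – 19 Jan 2000: 14,762 kg at $0.46/kg → $6790.52
20 Jan – 22 Apr 2000: 23,057 kg at $0.30/kg → $6917.10
23 Apr – 31 Dec 2000: 34,314 kg at $0.29/kg → $9951.06

$23658.68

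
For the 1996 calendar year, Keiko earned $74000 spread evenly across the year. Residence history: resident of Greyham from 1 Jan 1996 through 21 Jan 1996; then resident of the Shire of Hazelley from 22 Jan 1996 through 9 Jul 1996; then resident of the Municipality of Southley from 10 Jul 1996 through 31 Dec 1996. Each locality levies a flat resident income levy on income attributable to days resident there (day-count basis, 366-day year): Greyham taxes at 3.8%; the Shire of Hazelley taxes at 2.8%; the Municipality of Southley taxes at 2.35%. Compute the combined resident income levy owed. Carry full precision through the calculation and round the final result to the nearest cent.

$1955.24

Greyham, 1 Jan – 21 Jan 1996: 21 days → $74000 × 3.8% × 21/366 = $161.3443
The Shire of Hazelley, 22 Jan – 9 Jul 1996: 170 days → $74000 × 2.8% × 170/366 = $962.4044
The Municipality of Southley, 10 Jul – 31 Dec 1996: 175 days → $74000 × 2.35% × 175/366 = $831.4891
Total = $1955.2377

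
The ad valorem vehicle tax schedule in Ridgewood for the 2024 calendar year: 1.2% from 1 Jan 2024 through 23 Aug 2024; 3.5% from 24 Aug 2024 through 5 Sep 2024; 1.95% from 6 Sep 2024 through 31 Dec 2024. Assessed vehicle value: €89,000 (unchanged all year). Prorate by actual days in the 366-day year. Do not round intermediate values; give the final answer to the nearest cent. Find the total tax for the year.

1 Jan – 23 Aug 2024: 236 days at 1.2% → €89,000 × 1.2% × 236/366 = €688.6557
24 Aug – 5 Sep 2024: 13 days at 3.5% → €89,000 × 3.5% × 13/366 = €110.6421
6 Sep – 31 Dec 2024: 117 days at 1.95% → €89,000 × 1.95% × 117/366 = €554.7910
Total = €1,354.0888

€1,354.09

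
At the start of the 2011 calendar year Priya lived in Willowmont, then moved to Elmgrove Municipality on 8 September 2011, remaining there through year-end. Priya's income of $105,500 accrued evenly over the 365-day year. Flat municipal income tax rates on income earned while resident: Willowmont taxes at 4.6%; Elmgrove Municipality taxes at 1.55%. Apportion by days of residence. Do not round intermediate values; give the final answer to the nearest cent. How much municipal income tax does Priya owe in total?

Willowmont, 1 January – 7 September 2011: 250 days → $105,500 × 4.6% × 250/365 = $3,323.9726
Elmgrove Municipality, 8 September – 31 December 2011: 115 days → $105,500 × 1.55% × 115/365 = $515.2158
Total = $3,839.1884

$3,839.19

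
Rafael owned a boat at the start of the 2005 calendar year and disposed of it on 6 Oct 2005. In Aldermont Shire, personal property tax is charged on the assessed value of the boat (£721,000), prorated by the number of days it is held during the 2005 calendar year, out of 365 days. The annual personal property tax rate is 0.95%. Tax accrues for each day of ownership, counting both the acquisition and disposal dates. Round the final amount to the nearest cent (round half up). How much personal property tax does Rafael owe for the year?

£5,235.65

Days held (1 Jan – 6 Oct 2005): 279 out of 365
Tax = £721,000 × 0.95% × 279/365 = £5,235.6452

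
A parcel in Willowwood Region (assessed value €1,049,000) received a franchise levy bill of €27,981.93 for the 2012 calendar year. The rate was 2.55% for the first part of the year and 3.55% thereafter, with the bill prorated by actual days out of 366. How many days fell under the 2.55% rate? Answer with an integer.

323 days

Let d = days at the first rate; then 366 − d days at the second rate.
€1,049,000 × [2.55%·d + 3.55%·(366−d)] / 366 = €27,981.93
Solving gives d = 323, so the new rate took effect on November 19, 2012.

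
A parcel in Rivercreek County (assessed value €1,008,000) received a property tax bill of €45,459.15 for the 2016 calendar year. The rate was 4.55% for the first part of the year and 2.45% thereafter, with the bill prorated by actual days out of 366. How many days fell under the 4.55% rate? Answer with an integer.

Let d = days at the first rate; then 366 − d days at the second rate.
€1,008,000 × [4.55%·d + 2.45%·(366−d)] / 366 = €45,459.15
Solving gives d = 359, so the new rate took effect on 25 Dec 2016.

359 days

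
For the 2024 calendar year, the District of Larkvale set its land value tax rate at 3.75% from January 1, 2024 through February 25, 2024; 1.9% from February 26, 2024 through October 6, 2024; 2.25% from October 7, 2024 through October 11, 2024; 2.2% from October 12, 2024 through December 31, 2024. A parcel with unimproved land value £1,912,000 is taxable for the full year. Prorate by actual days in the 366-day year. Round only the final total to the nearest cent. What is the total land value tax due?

£43,100.97

January 1 – February 25, 2024: 56 days at 3.75% → £1,912,000 × 3.75% × 56/366 = £10,970.4918
February 26 – October 6, 2024: 224 days at 1.9% → £1,912,000 × 1.9% × 224/366 = £22,233.5301
October 7 – October 11, 2024: 5 days at 2.25% → £1,912,000 × 2.25% × 5/366 = £587.7049
October 12 – December 31, 2024: 81 days at 2.2% → £1,912,000 × 2.2% × 81/366 = £9,309.2459
Total = £43,100.9727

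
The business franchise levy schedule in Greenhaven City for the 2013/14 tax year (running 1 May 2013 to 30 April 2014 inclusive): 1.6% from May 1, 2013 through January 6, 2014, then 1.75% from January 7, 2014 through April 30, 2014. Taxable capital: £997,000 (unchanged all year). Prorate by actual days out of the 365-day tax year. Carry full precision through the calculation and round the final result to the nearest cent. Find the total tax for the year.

£16,419.09

May 1, 2013 – January 6, 2014: 251 days at 1.6% → £997,000 × 1.6% × 251/365 = £10,969.7315
January 7 – April 30, 2014: 114 days at 1.75% → £997,000 × 1.75% × 114/365 = £5,449.3562
Total = £16,419.0877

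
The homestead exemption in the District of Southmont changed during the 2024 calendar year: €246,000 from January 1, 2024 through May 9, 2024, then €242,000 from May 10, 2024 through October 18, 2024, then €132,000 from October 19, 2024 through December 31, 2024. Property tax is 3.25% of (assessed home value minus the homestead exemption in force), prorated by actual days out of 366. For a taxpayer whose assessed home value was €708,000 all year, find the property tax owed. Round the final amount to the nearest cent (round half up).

€15,821.64

January 1 – May 9, 2024: 130 days, exemption €246,000 → (€708,000 − €246,000) × 3.25% × 130/366 = €5,333.1967
May 10 – October 18, 2024: 162 days, exemption €242,000 → (€708,000 − €242,000) × 3.25% × 162/366 = €6,703.5246
October 19 – December 31, 2024: 74 days, exemption €132,000 → (€708,000 − €132,000) × 3.25% × 74/366 = €3,784.9180
Total = €15,821.6393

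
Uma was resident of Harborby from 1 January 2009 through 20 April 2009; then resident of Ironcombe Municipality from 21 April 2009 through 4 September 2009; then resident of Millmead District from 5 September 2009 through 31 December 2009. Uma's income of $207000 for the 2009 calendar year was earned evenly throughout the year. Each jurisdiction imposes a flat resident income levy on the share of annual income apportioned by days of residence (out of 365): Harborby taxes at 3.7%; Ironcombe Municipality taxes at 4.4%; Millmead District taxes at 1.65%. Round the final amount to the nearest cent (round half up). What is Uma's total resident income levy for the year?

$6831.00

Harborby, 1 January – 20 April 2009: 110 days → $207000 × 3.7% × 110/365 = $2308.1918
Ironcombe Municipality, 21 April – 4 September 2009: 137 days → $207000 × 4.4% × 137/365 = $3418.6192
Millmead District, 5 September – 31 December 2009: 118 days → $207000 × 1.65% × 118/365 = $1104.1890
Total = $6831.0000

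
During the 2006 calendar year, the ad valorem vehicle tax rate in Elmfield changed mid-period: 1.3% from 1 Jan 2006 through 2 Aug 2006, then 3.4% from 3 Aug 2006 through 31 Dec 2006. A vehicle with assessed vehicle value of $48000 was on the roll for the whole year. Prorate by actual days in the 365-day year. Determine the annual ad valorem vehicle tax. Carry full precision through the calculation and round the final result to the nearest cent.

1 Jan – 2 Aug 2006: 214 days at 1.3% → $48000 × 1.3% × 214/365 = $365.8521
3 Aug – 31 Dec 2006: 151 days at 3.4% → $48000 × 3.4% × 151/365 = $675.1562
Total = $1041.0082

$1041.01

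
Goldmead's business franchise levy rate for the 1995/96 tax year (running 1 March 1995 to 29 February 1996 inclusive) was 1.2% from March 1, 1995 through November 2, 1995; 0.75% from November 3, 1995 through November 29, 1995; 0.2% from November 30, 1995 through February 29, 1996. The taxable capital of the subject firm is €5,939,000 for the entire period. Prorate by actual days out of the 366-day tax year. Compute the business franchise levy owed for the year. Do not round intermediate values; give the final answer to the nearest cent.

March 1 – November 2, 1995: 247 days at 1.2% → €5,939,000 × 1.2% × 247/366 = €48,096.1639
November 3 – November 29, 1995: 27 days at 0.75% → €5,939,000 × 0.75% × 27/366 = €3,285.9221
November 30, 1995 – February 29, 1996: 92 days at 0.2% → €5,939,000 × 0.2% × 92/366 = €2,985.7268
Total = €54,367.8128

€54,367.81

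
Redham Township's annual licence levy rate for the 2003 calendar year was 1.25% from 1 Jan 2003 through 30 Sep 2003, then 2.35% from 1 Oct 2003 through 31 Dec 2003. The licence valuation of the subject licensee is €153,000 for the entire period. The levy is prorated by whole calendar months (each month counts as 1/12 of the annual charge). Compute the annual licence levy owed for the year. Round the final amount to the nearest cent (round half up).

€2,333.25

1 Jan – 30 Sep 2003: 9 months at 1.25% → €153,000 × 1.25% × 9/12 = €1,434.3750
1 Oct – 31 Dec 2003: 3 months at 2.35% → €153,000 × 2.35% × 3/12 = €898.8750
Total = €2,333.2500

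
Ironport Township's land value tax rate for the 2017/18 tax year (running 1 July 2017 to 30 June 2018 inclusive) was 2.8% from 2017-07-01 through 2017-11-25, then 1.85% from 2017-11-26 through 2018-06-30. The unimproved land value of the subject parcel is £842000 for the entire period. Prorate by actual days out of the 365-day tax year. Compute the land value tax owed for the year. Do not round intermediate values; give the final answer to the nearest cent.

2017-07-01 to 2017-11-25: 148 days at 2.8% → £842000 × 2.8% × 148/365 = £9559.5836
2017-11-26 to 2018-06-30: 217 days at 1.85% → £842000 × 1.85% × 217/365 = £9260.8466
Total = £18820.4301

£18820.43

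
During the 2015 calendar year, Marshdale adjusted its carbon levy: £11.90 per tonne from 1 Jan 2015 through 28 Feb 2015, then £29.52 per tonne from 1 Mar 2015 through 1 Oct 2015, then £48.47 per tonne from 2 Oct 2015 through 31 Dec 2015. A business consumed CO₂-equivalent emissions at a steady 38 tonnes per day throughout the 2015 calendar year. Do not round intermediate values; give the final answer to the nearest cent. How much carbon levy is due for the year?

1 Jan – 28 Feb 2015: 59 days × 38 tonnes/day = 2,242 tonnes at £11.90/tonne → £26,679.80
1 Mar – 1 Oct 2015: 215 days × 38 tonnes/day = 8,170 tonnes at £29.52/tonne → £241,178.40
2 Oct – 31 Dec 2015: 91 days × 38 tonnes/day = 3,458 tonnes at £48.47/tonne → £167,609.26

£435,467.46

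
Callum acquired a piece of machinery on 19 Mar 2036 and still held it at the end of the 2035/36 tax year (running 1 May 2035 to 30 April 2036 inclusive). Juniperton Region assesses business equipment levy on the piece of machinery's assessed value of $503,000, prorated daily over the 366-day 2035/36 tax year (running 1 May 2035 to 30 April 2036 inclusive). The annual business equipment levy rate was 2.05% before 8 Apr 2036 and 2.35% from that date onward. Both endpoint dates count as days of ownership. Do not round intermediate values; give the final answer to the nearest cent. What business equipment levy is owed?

19 Mar – 7 Apr 2036: 20 days at 2.05% → $503,000 × 2.05% × 20/366 = $563.4699
8 Apr – 30 Apr 2036: 23 days at 2.35% → $503,000 × 2.35% × 23/366 = $742.8183
Total = $1,306.2883

$1,306.29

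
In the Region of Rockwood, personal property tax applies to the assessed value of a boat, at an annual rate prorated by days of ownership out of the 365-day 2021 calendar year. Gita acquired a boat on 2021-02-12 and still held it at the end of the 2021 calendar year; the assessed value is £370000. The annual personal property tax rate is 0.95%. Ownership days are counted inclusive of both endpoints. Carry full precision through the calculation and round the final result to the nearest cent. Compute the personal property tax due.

Days held (2021-02-12 to 2021-12-31): 323 out of 365
Tax = £370000 × 0.95% × 323/365 = £3110.5342

£3110.53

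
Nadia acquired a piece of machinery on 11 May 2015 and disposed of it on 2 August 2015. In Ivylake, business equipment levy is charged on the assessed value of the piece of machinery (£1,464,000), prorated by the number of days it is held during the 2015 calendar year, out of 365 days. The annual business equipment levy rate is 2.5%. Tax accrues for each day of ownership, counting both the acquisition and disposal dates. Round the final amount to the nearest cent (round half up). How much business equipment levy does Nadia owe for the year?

Days held (11 May – 2 August 2015): 84 out of 365
Tax = £1,464,000 × 2.5% × 84/365 = £8,423.0137

£8,423.01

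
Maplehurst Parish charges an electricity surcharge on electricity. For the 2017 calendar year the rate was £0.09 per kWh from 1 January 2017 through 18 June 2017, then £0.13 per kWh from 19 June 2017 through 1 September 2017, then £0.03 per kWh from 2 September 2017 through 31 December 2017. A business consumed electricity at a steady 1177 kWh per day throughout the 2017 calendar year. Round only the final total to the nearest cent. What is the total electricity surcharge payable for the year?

1 January – 18 June 2017: 169 days × 1177 kWh/day = 198,913 kWh at £0.09/kWh → £17902.17
19 June – 1 September 2017: 75 days × 1177 kWh/day = 88,275 kWh at £0.13/kWh → £11475.75
2 September – 31 December 2017: 121 days × 1177 kWh/day = 142,417 kWh at £0.03/kWh → £4272.51

£33650.43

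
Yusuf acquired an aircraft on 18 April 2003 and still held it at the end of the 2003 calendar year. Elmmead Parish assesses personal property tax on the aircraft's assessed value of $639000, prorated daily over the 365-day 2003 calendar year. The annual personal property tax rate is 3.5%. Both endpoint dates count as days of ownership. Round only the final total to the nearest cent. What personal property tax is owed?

Days held (18 April – 31 December 2003): 258 out of 365
Tax = $639000 × 3.5% × 258/365 = $15808.6849

$15808.68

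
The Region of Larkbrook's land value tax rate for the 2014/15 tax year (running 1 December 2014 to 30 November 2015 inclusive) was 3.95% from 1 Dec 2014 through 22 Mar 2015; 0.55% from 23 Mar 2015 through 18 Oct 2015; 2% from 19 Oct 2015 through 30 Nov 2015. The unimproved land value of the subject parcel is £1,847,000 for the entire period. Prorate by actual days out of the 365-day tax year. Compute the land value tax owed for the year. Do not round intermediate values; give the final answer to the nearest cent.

1 Dec 2014 – 22 Mar 2015: 112 days at 3.95% → £1,847,000 × 3.95% × 112/365 = £22,386.6521
23 Mar – 18 Oct 2015: 210 days at 0.55% → £1,847,000 × 0.55% × 210/365 = £5,844.6164
19 Oct – 30 Nov 2015: 43 days at 2% → £1,847,000 × 2% × 43/365 = £4,351.8356
Total = £32,583.1041

£32,583.10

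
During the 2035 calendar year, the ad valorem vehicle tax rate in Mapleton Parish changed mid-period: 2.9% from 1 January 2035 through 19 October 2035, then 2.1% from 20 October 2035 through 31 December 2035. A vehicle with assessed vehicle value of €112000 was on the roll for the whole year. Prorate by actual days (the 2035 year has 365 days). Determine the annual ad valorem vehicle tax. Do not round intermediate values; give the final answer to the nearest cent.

1 January – 19 October 2035: 292 days at 2.9% → €112000 × 2.9% × 292/365 = €2598.4000
20 October – 31 December 2035: 73 days at 2.1% → €112000 × 2.1% × 73/365 = €470.4000
Total = €3068.8000

€3068.80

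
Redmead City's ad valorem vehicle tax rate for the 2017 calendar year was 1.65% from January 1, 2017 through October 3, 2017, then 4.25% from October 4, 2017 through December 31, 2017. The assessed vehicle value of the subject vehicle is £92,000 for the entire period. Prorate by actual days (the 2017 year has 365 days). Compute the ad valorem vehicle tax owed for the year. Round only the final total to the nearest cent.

January 1 – October 3, 2017: 276 days at 1.65% → £92,000 × 1.65% × 276/365 = £1,147.8575
October 4 – December 31, 2017: 89 days at 4.25% → £92,000 × 4.25% × 89/365 = £953.3973
Total = £2,101.2548

£2,101.25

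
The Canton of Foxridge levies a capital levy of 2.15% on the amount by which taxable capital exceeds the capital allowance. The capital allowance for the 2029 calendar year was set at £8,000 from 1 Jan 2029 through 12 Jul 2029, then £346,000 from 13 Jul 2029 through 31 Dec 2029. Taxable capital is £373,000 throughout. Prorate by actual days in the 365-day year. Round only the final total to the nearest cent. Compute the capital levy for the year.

1 Jan – 12 Jul 2029: 193 days, exemption £8,000 → (£373,000 − £8,000) × 2.15% × 193/365 = £4,149.5000
13 Jul – 31 Dec 2029: 172 days, exemption £346,000 → (£373,000 − £346,000) × 2.15% × 172/365 = £273.5507
Total = £4,423.0507

£4,423.05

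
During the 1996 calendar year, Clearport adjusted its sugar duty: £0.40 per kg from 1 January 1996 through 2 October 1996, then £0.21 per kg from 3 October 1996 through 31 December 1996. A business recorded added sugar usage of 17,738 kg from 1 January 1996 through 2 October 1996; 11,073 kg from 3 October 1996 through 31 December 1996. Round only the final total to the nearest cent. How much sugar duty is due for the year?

£9,420.53

1 January – 2 October 1996: 17,738 kg at £0.40/kg → £7,095.20
3 October – 31 December 1996: 11,073 kg at £0.21/kg → £2,325.33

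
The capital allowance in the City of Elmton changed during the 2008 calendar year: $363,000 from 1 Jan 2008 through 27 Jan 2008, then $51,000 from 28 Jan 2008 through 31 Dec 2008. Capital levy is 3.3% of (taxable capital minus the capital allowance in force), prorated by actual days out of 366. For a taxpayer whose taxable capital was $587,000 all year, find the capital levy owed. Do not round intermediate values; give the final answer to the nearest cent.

$16,928.46

1 Jan – 27 Jan 2008: 27 days, exemption $363,000 → ($587,000 − $363,000) × 3.3% × 27/366 = $545.3115
28 Jan – 31 Dec 2008: 339 days, exemption $51,000 → ($587,000 − $51,000) × 3.3% × 339/366 = $16,383.1475
Total = $16,928.4590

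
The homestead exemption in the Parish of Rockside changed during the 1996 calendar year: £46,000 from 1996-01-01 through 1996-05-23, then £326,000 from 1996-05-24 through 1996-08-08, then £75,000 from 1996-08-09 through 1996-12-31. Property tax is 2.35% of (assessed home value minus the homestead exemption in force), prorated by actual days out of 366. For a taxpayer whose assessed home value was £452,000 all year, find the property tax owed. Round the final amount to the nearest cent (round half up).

£7,886.69

1996-01-01 to 1996-05-23: 144 days, exemption £46,000 → (£452,000 − £46,000) × 2.35% × 144/366 = £3,753.8361
1996-05-24 to 1996-08-08: 77 days, exemption £326,000 → (£452,000 − £326,000) × 2.35% × 77/366 = £622.9426
1996-08-09 to 1996-12-31: 145 days, exemption £75,000 → (£452,000 − £75,000) × 2.35% × 145/366 = £3,509.9112
Total = £7,886.6899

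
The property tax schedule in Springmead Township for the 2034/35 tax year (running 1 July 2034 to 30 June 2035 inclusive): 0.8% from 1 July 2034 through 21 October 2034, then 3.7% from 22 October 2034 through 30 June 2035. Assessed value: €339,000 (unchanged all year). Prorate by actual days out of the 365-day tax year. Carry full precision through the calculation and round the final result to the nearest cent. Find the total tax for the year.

1 July – 21 October 2034: 113 days at 0.8% → €339,000 × 0.8% × 113/365 = €839.6055
22 October 2034 – 30 June 2035: 252 days at 3.7% → €339,000 × 3.7% × 252/365 = €8,659.8247
Total = €9,499.4301

€9,499.43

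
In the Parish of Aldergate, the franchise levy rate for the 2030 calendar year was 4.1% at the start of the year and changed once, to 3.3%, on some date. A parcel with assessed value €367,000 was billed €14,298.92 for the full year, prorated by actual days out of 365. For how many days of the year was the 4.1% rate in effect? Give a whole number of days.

272 days

Let d = days at the first rate; then 365 − d days at the second rate.
€367,000 × [4.1%·d + 3.3%·(365−d)] / 365 = €14,298.92
Solving gives d = 272, so the new rate took effect on September 30, 2030.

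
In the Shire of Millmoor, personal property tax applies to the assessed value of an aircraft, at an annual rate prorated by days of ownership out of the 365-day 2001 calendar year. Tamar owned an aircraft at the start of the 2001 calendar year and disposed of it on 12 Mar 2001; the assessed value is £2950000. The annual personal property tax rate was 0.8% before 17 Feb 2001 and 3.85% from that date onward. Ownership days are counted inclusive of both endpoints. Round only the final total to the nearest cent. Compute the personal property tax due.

£10506.85

1 Jan – 16 Feb 2001: 47 days at 0.8% → £2950000 × 0.8% × 47/365 = £3038.9041
17 Feb – 12 Mar 2001: 24 days at 3.85% → £2950000 × 3.85% × 24/365 = £7467.9452
Total = £10506.8493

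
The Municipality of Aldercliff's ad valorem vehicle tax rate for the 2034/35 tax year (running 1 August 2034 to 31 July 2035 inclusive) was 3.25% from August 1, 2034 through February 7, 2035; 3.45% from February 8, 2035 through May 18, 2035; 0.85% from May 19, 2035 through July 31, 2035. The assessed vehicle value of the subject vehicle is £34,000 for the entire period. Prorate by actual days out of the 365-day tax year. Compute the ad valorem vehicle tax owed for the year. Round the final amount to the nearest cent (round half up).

£958.19

August 1, 2034 – February 7, 2035: 191 days at 3.25% → £34,000 × 3.25% × 191/365 = £578.2329
February 8 – May 18, 2035: 100 days at 3.45% → £34,000 × 3.45% × 100/365 = £321.3699
May 19 – July 31, 2035: 74 days at 0.85% → £34,000 × 0.85% × 74/365 = £58.5918
Total = £958.1945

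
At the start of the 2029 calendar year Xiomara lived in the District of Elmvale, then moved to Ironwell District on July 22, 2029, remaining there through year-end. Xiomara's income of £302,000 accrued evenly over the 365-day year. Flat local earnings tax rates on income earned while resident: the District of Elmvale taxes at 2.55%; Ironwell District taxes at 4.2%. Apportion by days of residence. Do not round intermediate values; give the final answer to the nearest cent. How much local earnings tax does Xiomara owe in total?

The District of Elmvale, January 1 – July 21, 2029: 202 days → £302,000 × 2.55% × 202/365 = £4,261.9233
Ironwell District, July 22 – December 31, 2029: 163 days → £302,000 × 4.2% × 163/365 = £5,664.3616
Total = £9,926.2849

£9,926.28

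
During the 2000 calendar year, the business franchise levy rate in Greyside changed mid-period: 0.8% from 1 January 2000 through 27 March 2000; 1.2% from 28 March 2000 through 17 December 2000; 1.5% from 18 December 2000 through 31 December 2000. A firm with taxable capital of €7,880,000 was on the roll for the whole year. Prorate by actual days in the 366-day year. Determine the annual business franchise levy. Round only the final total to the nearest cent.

1 January – 27 March 2000: 87 days at 0.8% → €7,880,000 × 0.8% × 87/366 = €14,984.9180
28 March – 17 December 2000: 265 days at 1.2% → €7,880,000 × 1.2% × 265/366 = €68,465.5738
18 December – 31 December 2000: 14 days at 1.5% → €7,880,000 × 1.5% × 14/366 = €4,521.3115
Total = €87,971.8033

€87,971.80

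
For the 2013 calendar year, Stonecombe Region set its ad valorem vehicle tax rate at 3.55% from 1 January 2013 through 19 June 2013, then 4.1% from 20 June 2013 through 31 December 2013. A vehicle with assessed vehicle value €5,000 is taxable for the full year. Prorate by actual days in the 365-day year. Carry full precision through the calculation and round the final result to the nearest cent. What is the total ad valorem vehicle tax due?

1 January – 19 June 2013: 170 days at 3.55% → €5,000 × 3.55% × 170/365 = €82.6712
20 June – 31 December 2013: 195 days at 4.1% → €5,000 × 4.1% × 195/365 = €109.5205
Total = €192.1918

€192.19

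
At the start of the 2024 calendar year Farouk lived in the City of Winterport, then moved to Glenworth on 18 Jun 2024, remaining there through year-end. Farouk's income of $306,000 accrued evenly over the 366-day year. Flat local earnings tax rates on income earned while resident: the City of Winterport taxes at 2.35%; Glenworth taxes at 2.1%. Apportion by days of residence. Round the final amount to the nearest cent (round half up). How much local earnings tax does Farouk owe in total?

The City of Winterport, 1 Jan – 17 Jun 2024: 169 days → $306,000 × 2.35% × 169/366 = $3,320.4344
Glenworth, 18 Jun – 31 Dec 2024: 197 days → $306,000 × 2.1% × 197/366 = $3,458.8033
Total = $6,779.2377

$6,779.24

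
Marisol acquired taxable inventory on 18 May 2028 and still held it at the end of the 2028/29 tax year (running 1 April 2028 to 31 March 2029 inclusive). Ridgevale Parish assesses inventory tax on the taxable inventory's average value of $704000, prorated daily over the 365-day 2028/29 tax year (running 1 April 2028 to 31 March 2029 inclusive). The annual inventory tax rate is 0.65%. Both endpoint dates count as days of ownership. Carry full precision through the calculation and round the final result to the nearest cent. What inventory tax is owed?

$3986.76

Days held (18 May 2028 – 31 March 2029): 318 out of 365
Tax = $704000 × 0.65% × 318/365 = $3986.7616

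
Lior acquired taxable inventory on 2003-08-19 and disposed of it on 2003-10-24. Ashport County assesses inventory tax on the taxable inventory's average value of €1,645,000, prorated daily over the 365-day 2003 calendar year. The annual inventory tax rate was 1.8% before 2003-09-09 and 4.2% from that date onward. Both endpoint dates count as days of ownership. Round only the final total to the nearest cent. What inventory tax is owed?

€10,410.82

2003-08-19 to 2003-09-08: 21 days at 1.8% → €1,645,000 × 1.8% × 21/365 = €1,703.5890
2003-09-09 to 2003-10-24: 46 days at 4.2% → €1,645,000 × 4.2% × 46/365 = €8,707.2329
Total = €10,410.8219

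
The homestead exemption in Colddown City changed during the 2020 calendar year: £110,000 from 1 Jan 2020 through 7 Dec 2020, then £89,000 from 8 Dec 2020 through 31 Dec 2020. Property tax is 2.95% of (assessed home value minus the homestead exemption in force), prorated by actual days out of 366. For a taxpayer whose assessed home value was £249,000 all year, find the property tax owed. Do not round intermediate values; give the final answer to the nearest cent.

1 Jan – 7 Dec 2020: 342 days, exemption £110,000 → (£249,000 − £110,000) × 2.95% × 342/366 = £3,831.6148
8 Dec – 31 Dec 2020: 24 days, exemption £89,000 → (£249,000 − £89,000) × 2.95% × 24/366 = £309.5082
Total = £4,141.1230

£4,141.12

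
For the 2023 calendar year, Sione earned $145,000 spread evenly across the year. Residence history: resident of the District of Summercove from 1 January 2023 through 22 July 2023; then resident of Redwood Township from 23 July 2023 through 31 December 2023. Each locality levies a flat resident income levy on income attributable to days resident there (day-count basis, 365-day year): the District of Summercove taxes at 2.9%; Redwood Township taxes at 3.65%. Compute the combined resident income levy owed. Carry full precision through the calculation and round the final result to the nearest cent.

$4,687.67

The District of Summercove, 1 January – 22 July 2023: 203 days → $145,000 × 2.9% × 203/365 = $2,338.6712
Redwood Township, 23 July – 31 December 2023: 162 days → $145,000 × 3.65% × 162/365 = $2,349.0000
Total = $4,687.6712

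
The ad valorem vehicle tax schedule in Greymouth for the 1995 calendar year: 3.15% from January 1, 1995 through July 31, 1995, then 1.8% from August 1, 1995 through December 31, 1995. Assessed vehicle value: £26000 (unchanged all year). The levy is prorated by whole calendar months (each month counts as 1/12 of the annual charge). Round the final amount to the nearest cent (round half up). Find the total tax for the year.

£672.75

January 1 – July 31, 1995: 7 months at 3.15% → £26000 × 3.15% × 7/12 = £477.7500
August 1 – December 31, 1995: 5 months at 1.8% → £26000 × 1.8% × 5/12 = £195.0000
Total = £672.7500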